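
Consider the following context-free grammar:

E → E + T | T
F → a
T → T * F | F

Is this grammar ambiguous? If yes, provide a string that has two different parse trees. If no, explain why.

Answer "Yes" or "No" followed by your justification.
This is the standard stratified expression grammar: '+' is introduced only by the left-recursive rule E → E + T and '*' only by the left-recursive rule T → T * F, with F → a. For any string, the last '+' must be the one produced at the root E (everything after it is a T containing no '+'), and likewise within each T the last '*' is produced at its root. This fixes the parse tree uniquely (left-associative, '*' binding tighter than '+'), so every string has exactly one parse tree.

Final answer: No - the grammar is unambiguous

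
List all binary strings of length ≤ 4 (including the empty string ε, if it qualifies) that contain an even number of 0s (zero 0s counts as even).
Checking every binary string of length 0 to 4:
  Length 0: accepted: ε | rejected: (none)
  Length 1: accepted: 1 | rejected: 0
  Length 2: accepted: 00, 11 | rejected: 01, 10
  Length 3: accepted: 001, 010, 100, 111 | rejected: 000, 011, 101, 110
  Length 4: accepted: 0000, 0011, 0101, 0110, 1001, 1010, 1100, 1111 | rejected: 0001, 0010, 0100, 0111, 1000, 1011, 1101, 1110
Total: 16 string(s).

Final answer: ε, 1, 00, 11, 001, 010, 100, 111, 0000, 0011, 0101, 0110, 1001, 1010, 1100, 1111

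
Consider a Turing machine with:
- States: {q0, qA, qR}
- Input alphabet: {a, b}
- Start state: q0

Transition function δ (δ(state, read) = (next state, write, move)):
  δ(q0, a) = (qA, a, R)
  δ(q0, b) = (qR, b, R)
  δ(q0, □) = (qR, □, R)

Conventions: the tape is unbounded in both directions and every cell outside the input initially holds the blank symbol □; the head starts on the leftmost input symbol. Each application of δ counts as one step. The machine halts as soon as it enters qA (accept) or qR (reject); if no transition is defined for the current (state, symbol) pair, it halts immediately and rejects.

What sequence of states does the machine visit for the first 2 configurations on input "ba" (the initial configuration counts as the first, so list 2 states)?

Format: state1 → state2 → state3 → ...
Step 0: [q0]ba (head at position 0)
Step 1: δ(q0, b) = (qR, b, R)  ⊢  b[qR]a (head at position 1)
Reading off the states of these 2 configurations: q0 → qR

Final answer: q0 → qR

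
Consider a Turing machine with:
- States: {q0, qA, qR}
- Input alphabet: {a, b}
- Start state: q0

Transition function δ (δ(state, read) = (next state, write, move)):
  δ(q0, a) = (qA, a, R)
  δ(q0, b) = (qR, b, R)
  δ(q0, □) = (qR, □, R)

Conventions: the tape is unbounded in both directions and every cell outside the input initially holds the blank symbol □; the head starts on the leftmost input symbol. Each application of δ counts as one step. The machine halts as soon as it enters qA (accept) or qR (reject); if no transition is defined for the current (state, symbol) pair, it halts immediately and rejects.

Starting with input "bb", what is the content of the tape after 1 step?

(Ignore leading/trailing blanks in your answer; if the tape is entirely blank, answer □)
Step 0: [q0]bb (head at position 0)
Step 1: δ(q0, b) = (qR, b, R)  ⊢  b[qR]b (head at position 1)
Tape after 1 step (ignoring surrounding blanks): bb

Final answer: Tape: bb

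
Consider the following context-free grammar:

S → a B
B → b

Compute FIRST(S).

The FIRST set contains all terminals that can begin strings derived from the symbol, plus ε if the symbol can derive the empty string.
S has the single production S → a B, whose right-hand side begins with the terminal a. So FIRST(S) = {a}.

Final answer: {a}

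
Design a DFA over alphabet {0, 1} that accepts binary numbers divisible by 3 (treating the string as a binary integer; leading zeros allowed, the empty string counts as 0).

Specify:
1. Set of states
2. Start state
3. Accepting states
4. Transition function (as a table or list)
One valid DFA (any DFA recognizing the same language is acceptable):
States: {q0, q1, q2}
Start: q0
Accepting: {q0}
Transitions (accepting states marked with *):
State | 0 | 1 | Accepting
-------------------------
q0    | q0 | q1 | *
q1    | q2 | q0 |  
q2    | q1 | q2 |  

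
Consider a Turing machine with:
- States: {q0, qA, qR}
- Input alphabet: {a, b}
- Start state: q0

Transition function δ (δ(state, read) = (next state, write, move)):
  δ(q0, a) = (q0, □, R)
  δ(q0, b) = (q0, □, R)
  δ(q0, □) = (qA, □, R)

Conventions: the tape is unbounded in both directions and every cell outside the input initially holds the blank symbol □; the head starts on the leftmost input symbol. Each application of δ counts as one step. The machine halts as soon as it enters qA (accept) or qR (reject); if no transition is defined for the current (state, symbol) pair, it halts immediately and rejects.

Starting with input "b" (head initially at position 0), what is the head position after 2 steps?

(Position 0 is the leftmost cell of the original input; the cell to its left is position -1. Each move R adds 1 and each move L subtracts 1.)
Step 0: [q0]b (head at position 0)
Step 1: δ(q0, b) = (q0, □, R)  ⊢  □[q0]□ (head at position 1)
Step 2: δ(q0, □) = (qA, □, R)  ⊢  □□[qA]□ (head at position 2)
Head position after 2 steps: 2

Final answer: Position 2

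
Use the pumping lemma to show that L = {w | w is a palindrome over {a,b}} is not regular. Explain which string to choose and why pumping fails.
Language: L = {w | w is a palindrome over {a,b}} (strings that read the same forwards and backwards)
Step 1: Assume for contradiction that L is regular, with pumping length p.
Step 2: Choose s = a^p b a^p. Then s ∈ L (it reads the same forwards and backwards) and |s| ≥ p.
Step 3: Consider any decomposition s = xyz with |xy| ≤ p and |y| > 0. Since |xy| ≤ p and the first p symbols of s are all a's, y = a^k for some k with 1 ≤ k ≤ p.
Step 4: Pumping up (i = 2): xy²z = a^(p+k) b a^p. Its reverse is a^p b a^(p+k) ≠ a^(p+k) b a^p (the single b is no longer in the middle), so xy²z is not a palindrome and xy²z ∉ L.
This contradicts the pumping lemma, so L is not regular.

Final answer: Choose s = a^p b a^p. Since |xy| ≤ p, y = a^k with k ≥ 1. Then xy²z = a^(p+k) b a^p is not a palindrome, so ∉ L.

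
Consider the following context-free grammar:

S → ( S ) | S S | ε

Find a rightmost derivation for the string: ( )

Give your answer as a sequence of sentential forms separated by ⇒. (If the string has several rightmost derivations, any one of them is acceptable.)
Start with S.
Step 1: the rightmost non-terminal is S; apply S → ( S ):  ( S )
Step 2: the rightmost non-terminal is S; apply S → ε:  ( )

Final answer: S ⇒ ( S ) ⇒ ( )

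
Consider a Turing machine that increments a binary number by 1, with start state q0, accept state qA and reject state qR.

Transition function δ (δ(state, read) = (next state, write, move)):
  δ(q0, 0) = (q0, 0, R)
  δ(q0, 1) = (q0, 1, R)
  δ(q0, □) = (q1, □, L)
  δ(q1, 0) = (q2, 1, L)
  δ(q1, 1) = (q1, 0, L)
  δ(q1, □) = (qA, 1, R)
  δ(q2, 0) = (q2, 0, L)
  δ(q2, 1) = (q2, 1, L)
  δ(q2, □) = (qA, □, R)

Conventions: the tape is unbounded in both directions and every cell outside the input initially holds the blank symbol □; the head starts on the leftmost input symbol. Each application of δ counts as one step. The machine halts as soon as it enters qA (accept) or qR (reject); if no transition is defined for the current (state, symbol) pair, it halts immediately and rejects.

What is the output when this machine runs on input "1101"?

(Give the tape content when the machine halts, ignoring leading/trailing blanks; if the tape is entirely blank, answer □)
Step 0: [q0]1101 (head at position 0)
Step 1: δ(q0, 1) = (q0, 1, R)  ⊢  1[q0]101 (head at position 1)
Step 2: δ(q0, 1) = (q0, 1, R)  ⊢  11[q0]01 (head at position 2)
Step 3: δ(q0, 0) = (q0, 0, R)  ⊢  110[q0]1 (head at position 3)
Step 4: δ(q0, 1) = (q0, 1, R)  ⊢  1101[q0]□ (head at position 4)
Step 5: δ(q0, □) = (q1, □, L)  ⊢  110[q1]1□ (head at position 3)
Step 6: δ(q1, 1) = (q1, 0, L)  ⊢  11[q1]00□ (head at position 2)
Step 7: δ(q1, 0) = (q2, 1, L)  ⊢  1[q2]110□ (head at position 1)
Step 8: δ(q2, 1) = (q2, 1, L)  ⊢  [q2]1110□ (head at position 0)
Step 9: δ(q2, 1) = (q2, 1, L)  ⊢  [q2]□1110□ (head at position -1)
Step 10: δ(q2, □) = (qA, □, R)  ⊢  □[qA]1110□ (head at position 0)
The machine is in qA, so it halts and accepts.
Tape content when halted (ignoring surrounding blanks): 1110

Final answer: Output: 1110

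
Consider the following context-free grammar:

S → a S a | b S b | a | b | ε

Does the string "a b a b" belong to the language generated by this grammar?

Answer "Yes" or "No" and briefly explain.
Every production places the same symbol at both ends (or yields a single symbol / ε), so every derived string is a palindrome. a b a b reversed is b a b a ≠ a b a b, so it is not a palindrome and cannot be derived (already the first step fails: the string starts with a but ends with b, so neither S → a S a nor S → b S b fits).

Final answer: No - no valid derivation exists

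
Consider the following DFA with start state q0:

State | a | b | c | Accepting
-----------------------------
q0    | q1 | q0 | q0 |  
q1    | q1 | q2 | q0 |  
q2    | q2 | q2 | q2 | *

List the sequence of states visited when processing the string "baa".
q0 → q0 → q1 → q1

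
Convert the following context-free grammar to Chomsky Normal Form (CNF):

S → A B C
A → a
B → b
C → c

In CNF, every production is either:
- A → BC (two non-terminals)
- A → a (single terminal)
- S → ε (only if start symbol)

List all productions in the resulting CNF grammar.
The grammar has no ε-productions or unit productions to eliminate.
A → a is already in CNF (single terminal) – keep it.
B → b is already in CNF (single terminal) – keep it.
C → c is already in CNF (single terminal) – keep it.
S → A B C has 3 symbols on the right: break it into binary productions S → A X0, X0 → B C.
Resulting CNF grammar (5 productions): A → a; B → b; C → c; S → A X0; X0 → B C

Final answer: A → a; B → b; C → c; S → A X0; X0 → B C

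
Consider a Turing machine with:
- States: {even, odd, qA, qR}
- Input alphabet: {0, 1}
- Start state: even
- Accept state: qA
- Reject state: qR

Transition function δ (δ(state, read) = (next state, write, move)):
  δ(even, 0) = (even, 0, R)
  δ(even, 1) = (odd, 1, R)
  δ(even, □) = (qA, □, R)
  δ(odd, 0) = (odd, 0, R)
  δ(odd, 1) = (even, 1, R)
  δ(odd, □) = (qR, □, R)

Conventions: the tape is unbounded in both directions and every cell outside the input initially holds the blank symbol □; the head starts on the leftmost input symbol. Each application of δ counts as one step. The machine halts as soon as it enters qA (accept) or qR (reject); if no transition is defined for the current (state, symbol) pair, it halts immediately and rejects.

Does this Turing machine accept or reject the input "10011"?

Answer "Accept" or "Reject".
Step 0: [even]10011 (head at position 0)
Step 1: δ(even, 1) = (odd, 1, R)  ⊢  1[odd]0011 (head at position 1)
Step 2: δ(odd, 0) = (odd, 0, R)  ⊢  10[odd]011 (head at position 2)
Step 3: δ(odd, 0) = (odd, 0, R)  ⊢  100[odd]11 (head at position 3)
Step 4: δ(odd, 1) = (even, 1, R)  ⊢  1001[even]1 (head at position 4)
Step 5: δ(even, 1) = (odd, 1, R)  ⊢  10011[odd]□ (head at position 5)
Step 6: δ(odd, □) = (qR, □, R)  ⊢  10011□[qR]□ (head at position 6)
The machine is in qR, so it halts and rejects.

Final answer: Reject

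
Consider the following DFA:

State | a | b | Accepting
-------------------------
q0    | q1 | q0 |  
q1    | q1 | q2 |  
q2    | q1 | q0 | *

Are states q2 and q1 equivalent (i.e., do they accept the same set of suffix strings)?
Try the suffix ε (the empty string).
From q2: q2 — accepting.
From q1: q1 — not accepting.
The two states disagree on this suffix, so they are not equivalent.

Final answer: No. Distinguishing string: ε (the empty string) - accepted from q2 but not from q1.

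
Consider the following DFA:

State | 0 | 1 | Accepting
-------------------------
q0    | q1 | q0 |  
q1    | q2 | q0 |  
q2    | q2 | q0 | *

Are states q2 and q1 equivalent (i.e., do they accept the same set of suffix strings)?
Try the suffix ε (the empty string).
From q2: q2 — accepting.
From q1: q1 — not accepting.
The two states disagree on this suffix, so they are not equivalent.

Final answer: No. Distinguishing string: ε (the empty string) - accepted from q2 but not from q1.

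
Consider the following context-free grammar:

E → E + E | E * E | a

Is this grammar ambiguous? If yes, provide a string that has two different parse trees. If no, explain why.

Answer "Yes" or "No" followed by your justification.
Two different leftmost derivations of a + a * a:
  (1) E ⇒ E + E ⇒ a + E ⇒ a + E * E ⇒ a + a * E ⇒ a + a * a   (tree groups a + (a * a))
  (2) E ⇒ E * E ⇒ E + E * E ⇒ a + E * E ⇒ a + a * E ⇒ a + a * a   (tree groups (a + a) * a)
Two distinct leftmost derivations = two distinct parse trees, so the grammar is ambiguous.

Final answer: Yes - the string 'a + a * a' has two distinct leftmost derivations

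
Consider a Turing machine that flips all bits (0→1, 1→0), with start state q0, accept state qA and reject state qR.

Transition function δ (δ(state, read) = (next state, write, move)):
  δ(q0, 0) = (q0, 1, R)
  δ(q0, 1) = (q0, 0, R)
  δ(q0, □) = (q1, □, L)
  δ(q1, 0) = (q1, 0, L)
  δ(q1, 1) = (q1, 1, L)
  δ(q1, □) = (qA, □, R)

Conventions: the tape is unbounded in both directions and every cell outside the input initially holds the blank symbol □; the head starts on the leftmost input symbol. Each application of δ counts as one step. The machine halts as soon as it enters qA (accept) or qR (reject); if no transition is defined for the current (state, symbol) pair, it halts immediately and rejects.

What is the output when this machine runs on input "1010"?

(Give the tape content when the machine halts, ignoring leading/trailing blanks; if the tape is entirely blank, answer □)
Step 0: [q0]1010 (head at position 0)
Step 1: δ(q0, 1) = (q0, 0, R)  ⊢  0[q0]010 (head at position 1)
Step 2: δ(q0, 0) = (q0, 1, R)  ⊢  01[q0]10 (head at position 2)
Step 3: δ(q0, 1) = (q0, 0, R)  ⊢  010[q0]0 (head at position 3)
Step 4: δ(q0, 0) = (q0, 1, R)  ⊢  0101[q0]□ (head at position 4)
Step 5: δ(q0, □) = (q1, □, L)  ⊢  010[q1]1□ (head at position 3)
Step 6: δ(q1, 1) = (q1, 1, L)  ⊢  01[q1]01□ (head at position 2)
Step 7: δ(q1, 0) = (q1, 0, L)  ⊢  0[q1]101□ (head at position 1)
Step 8: δ(q1, 1) = (q1, 1, L)  ⊢  [q1]0101□ (head at position 0)
Step 9: δ(q1, 0) = (q1, 0, L)  ⊢  [q1]□0101□ (head at position -1)
Step 10: δ(q1, □) = (qA, □, R)  ⊢  □[qA]0101□ (head at position 0)
The machine is in qA, so it halts and accepts.
Tape content when halted (ignoring surrounding blanks): 0101

Final answer: Output: 0101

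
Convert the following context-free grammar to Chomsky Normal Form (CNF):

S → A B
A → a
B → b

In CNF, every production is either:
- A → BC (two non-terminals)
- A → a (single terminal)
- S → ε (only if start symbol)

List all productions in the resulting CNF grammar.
The grammar has no ε-productions or unit productions to eliminate.
S → A B is already in CNF (two non-terminals) – keep it.
A → a is already in CNF (single terminal) – keep it.
B → b is already in CNF (single terminal) – keep it.
Resulting CNF grammar (3 productions): A → a; B → b; S → A B

Final answer: A → a; B → b; S → A B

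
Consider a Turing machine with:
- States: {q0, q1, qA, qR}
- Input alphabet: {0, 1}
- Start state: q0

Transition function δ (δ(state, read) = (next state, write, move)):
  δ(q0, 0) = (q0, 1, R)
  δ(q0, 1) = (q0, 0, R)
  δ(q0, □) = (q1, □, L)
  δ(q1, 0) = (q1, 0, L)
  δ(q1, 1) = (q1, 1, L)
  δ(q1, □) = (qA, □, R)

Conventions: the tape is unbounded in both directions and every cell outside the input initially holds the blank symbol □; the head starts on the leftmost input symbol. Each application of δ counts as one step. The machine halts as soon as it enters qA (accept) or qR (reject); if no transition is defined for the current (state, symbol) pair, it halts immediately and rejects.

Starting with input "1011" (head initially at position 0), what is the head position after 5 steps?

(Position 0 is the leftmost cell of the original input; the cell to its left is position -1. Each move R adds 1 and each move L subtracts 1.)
Step 0: [q0]1011 (head at position 0)
Step 1: δ(q0, 1) = (q0, 0, R)  ⊢  0[q0]011 (head at position 1)
Step 2: δ(q0, 0) = (q0, 1, R)  ⊢  01[q0]11 (head at position 2)
Step 3: δ(q0, 1) = (q0, 0, R)  ⊢  010[q0]1 (head at position 3)
Step 4: δ(q0, 1) = (q0, 0, R)  ⊢  0100[q0]□ (head at position 4)
Step 5: δ(q0, □) = (q1, □, L)  ⊢  010[q1]0□ (head at position 3)
Head position after 5 steps: 3

Final answer: Position 3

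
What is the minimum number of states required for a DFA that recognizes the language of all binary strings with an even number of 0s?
Language: binary strings with an even number of 0s
Lower bound (Myhill–Nerode): the prefixes ε, 0 are pairwise distinguishable:
  ε vs 0: suffix ε distinguishes them (ε has zero 0s (accepted), 0 has one 0 (rejected))
So any DFA needs at least 2 states.
Upper bound: a DFA with 2 states exists (one state per class above).
Minimum states: 2

Final answer: 2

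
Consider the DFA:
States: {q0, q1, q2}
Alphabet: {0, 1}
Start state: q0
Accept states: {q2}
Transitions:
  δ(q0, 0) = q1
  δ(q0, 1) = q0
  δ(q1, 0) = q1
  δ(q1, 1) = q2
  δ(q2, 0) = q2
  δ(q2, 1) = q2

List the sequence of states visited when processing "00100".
Starting at q0
Read '0': q0 -> q1
Read '0': q1 -> q1
Read '1': q1 -> q2
Read '0': q2 -> q2
Read '0': q2 -> q2

Final answer: q0 -> q1 -> q1 -> q2 -> q2 -> q2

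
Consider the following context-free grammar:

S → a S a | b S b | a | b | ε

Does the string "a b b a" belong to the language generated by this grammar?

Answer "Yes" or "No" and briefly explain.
A derivation exists: S ⇒ a S a ⇒ a b S b a ⇒ a b b a (using S → a S a, S → b S b, then S → ε).

Final answer: Yes - a valid derivation exists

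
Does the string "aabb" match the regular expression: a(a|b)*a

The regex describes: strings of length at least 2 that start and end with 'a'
No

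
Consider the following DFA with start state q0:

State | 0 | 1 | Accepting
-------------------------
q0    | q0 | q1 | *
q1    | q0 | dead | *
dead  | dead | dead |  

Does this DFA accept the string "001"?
Start in q0.
Read '0': q0 → q0
Read '0': q0 → q0
Read '1': q0 → q1
Final state q1 is accepting, so the string is accepted.

Final answer: Yes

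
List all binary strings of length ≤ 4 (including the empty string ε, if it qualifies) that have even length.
Checking every binary string of length 0 to 4:
  Length 0: accepted: ε | rejected: (none)
  Length 1: accepted: (none) | rejected: 0, 1
  Length 2: accepted: 00, 01, 10, 11 | rejected: (none)
  Length 3: accepted: (none) | rejected: 000, 001, 010, 011, 100, 101, 110, 111
  Length 4: accepted: 0000, 0001, 0010, 0011, 0100, 0101, 0110, 0111, 1000, 1001, 1010, 1011, 1100, 1101, 1110, 1111 | rejected: (none)
Total: 21 string(s).

Final answer: ε, 00, 01, 10, 11, 0000, 0001, 0010, 0011, 0100, 0101, 0110, 0111, 1000, 1001, 1010, 1011, 1100, 1101, 1110, 1111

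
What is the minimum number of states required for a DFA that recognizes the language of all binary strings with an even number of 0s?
Language: binary strings with an even number of 0s
Lower bound (Myhill–Nerode): the prefixes ε, 0 are pairwise distinguishable:
  ε vs 0: suffix ε distinguishes them (ε has zero 0s (accepted), 0 has one 0 (rejected))
So any DFA needs at least 2 states.
Upper bound: a DFA with 2 states exists (one state per class above).
Minimum states: 2

Final answer: 2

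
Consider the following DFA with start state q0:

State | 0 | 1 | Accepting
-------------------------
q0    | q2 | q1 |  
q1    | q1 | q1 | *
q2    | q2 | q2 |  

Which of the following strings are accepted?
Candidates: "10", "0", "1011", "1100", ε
"10": q0 → q1 → q1; q1 is accepting → accepted
"0": q0 → q2; q2 is not accepting → rejected
"1011": q0 → q1 → q1 → q1 → q1; q1 is accepting → accepted
"1100": q0 → q1 → q1 → q1 → q1; q1 is accepting → accepted
ε: q0; q0 is not accepting → rejected

Final answer: "10", "1011", "1100"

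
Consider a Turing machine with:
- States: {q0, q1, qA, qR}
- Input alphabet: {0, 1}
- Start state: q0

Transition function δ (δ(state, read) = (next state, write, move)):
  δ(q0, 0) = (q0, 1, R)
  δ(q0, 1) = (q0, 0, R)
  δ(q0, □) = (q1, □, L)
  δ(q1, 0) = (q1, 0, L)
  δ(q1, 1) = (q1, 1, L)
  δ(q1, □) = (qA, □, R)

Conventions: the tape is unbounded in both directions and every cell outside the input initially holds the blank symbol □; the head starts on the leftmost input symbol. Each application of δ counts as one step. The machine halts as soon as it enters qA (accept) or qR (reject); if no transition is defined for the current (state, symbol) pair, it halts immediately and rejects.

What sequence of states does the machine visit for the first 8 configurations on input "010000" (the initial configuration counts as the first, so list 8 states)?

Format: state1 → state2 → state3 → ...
Step 0: [q0]010000 (head at position 0)
Step 1: δ(q0, 0) = (q0, 1, R)  ⊢  1[q0]10000 (head at position 1)
Step 2: δ(q0, 1) = (q0, 0, R)  ⊢  10[q0]0000 (head at position 2)
Step 3: δ(q0, 0) = (q0, 1, R)  ⊢  101[q0]000 (head at position 3)
Step 4: δ(q0, 0) = (q0, 1, R)  ⊢  1011[q0]00 (head at position 4)
Step 5: δ(q0, 0) = (q0, 1, R)  ⊢  10111[q0]0 (head at position 5)
Step 6: δ(q0, 0) = (q0, 1, R)  ⊢  101111[q0]□ (head at position 6)
Step 7: δ(q0, □) = (q1, □, L)  ⊢  10111[q1]1□ (head at position 5)
Reading off the states of these 8 configurations: q0 → q0 → q0 → q0 → q0 → q0 → q0 → q1

Final answer: q0 → q0 → q0 → q0 → q0 → q0 → q0 → q1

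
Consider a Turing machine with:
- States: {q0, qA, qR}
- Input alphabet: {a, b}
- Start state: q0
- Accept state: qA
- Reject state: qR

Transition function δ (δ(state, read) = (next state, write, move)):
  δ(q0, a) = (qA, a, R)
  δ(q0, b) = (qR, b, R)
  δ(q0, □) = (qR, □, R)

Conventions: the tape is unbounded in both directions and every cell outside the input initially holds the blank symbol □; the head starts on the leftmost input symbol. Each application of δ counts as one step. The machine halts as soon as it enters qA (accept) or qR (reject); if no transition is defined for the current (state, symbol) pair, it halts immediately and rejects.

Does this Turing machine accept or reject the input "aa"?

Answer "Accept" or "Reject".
Step 0: [q0]aa (head at position 0)
Step 1: δ(q0, a) = (qA, a, R)  ⊢  a[qA]a (head at position 1)
The machine is in qA, so it halts and accepts.

Final answer: Accept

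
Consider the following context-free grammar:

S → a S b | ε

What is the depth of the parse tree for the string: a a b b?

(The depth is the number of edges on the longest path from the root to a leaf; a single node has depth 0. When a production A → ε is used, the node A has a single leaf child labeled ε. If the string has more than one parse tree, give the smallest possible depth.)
The only parse tree applies S → a S b 2 times (once per matching a…b pair) and then S → ε.
The S nodes sit at depths 0, 1, …, 2; the innermost S (depth 2) has the single child ε at depth 3.
The terminal leaves a, b are at depths 1..2, so the longest root-to-leaf path is S → S → … → S → ε with 3 edges.
Depth = 3.

Final answer: 3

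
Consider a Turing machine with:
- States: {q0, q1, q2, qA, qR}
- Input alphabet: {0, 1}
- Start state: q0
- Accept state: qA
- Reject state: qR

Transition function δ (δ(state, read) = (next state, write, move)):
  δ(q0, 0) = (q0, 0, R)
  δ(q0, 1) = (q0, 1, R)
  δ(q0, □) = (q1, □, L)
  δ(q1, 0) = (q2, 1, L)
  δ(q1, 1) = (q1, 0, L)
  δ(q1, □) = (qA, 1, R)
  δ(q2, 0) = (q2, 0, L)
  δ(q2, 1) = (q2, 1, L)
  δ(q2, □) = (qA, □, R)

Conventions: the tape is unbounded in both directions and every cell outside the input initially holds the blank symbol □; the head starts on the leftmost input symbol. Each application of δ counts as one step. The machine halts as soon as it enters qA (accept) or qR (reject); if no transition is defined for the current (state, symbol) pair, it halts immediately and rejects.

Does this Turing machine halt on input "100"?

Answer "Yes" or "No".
Step 0: [q0]100 (head at position 0)
Step 1: δ(q0, 1) = (q0, 1, R)  ⊢  1[q0]00 (head at position 1)
Step 2: δ(q0, 0) = (q0, 0, R)  ⊢  10[q0]0 (head at position 2)
Step 3: δ(q0, 0) = (q0, 0, R)  ⊢  100[q0]□ (head at position 3)
Step 4: δ(q0, □) = (q1, □, L)  ⊢  10[q1]0□ (head at position 2)
Step 5: δ(q1, 0) = (q2, 1, L)  ⊢  1[q2]01□ (head at position 1)
Step 6: δ(q2, 0) = (q2, 0, L)  ⊢  [q2]101□ (head at position 0)
Step 7: δ(q2, 1) = (q2, 1, L)  ⊢  [q2]□101□ (head at position -1)
Step 8: δ(q2, □) = (qA, □, R)  ⊢  □[qA]101□ (head at position 0)
The machine is in qA, so it halts and accepts.
It halts after 8 steps.

Final answer: Yes - halts after 8 steps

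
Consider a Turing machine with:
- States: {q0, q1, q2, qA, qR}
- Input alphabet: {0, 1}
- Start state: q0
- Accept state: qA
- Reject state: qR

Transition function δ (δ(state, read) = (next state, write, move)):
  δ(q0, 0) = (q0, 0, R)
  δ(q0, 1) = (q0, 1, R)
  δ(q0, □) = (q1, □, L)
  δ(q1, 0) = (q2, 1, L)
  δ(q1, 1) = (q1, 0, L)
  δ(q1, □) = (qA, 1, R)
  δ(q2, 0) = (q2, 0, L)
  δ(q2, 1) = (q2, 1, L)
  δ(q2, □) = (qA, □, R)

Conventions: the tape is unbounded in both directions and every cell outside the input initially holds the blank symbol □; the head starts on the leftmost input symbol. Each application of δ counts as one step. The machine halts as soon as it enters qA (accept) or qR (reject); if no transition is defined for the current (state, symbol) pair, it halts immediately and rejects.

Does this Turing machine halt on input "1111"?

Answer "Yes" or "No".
Step 0: [q0]1111 (head at position 0)
Step 1: δ(q0, 1) = (q0, 1, R)  ⊢  1[q0]111 (head at position 1)
Step 2: δ(q0, 1) = (q0, 1, R)  ⊢  11[q0]11 (head at position 2)
Step 3: δ(q0, 1) = (q0, 1, R)  ⊢  111[q0]1 (head at position 3)
Step 4: δ(q0, 1) = (q0, 1, R)  ⊢  1111[q0]□ (head at position 4)
Step 5: δ(q0, □) = (q1, □, L)  ⊢  111[q1]1□ (head at position 3)
Step 6: δ(q1, 1) = (q1, 0, L)  ⊢  11[q1]10□ (head at position 2)
Step 7: δ(q1, 1) = (q1, 0, L)  ⊢  1[q1]100□ (head at position 1)
Step 8: δ(q1, 1) = (q1, 0, L)  ⊢  [q1]1000□ (head at position 0)
Step 9: δ(q1, 1) = (q1, 0, L)  ⊢  [q1]□0000□ (head at position -1)
Step 10: δ(q1, □) = (qA, 1, R)  ⊢  1[qA]0000□ (head at position 0)
The machine is in qA, so it halts and accepts.
It halts after 10 steps.

Final answer: Yes - halts after 10 steps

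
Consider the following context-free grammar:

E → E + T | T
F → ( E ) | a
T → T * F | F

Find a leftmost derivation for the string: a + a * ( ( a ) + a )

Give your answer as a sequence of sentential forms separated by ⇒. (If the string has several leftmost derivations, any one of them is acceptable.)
Start with E.
Step 1: the leftmost non-terminal is E; apply E → E + T:  E + T
Step 2: the leftmost non-terminal is E; apply E → T:  T + T
Step 3: the leftmost non-terminal is T; apply T → F:  F + T
Step 4: the leftmost non-terminal is F; apply F → a:  a + T
Step 5: the leftmost non-terminal is T; apply T → T * F:  a + T * F
Step 6: the leftmost non-terminal is T; apply T → F:  a + F * F
Step 7: the leftmost non-terminal is F; apply F → a:  a + a * F
Step 8: the leftmost non-terminal is F; apply F → ( E ):  a + a * ( E )
Step 9: the leftmost non-terminal is E; apply E → E + T:  a + a * ( E + T )
Step 10: the leftmost non-terminal is E; apply E → T:  a + a * ( T + T )
Step 11: the leftmost non-terminal is T; apply T → F:  a + a * ( F + T )
Step 12: the leftmost non-terminal is F; apply F → ( E ):  a + a * ( ( E ) + T )
Step 13: the leftmost non-terminal is E; apply E → T:  a + a * ( ( T ) + T )
Step 14: the leftmost non-terminal is T; apply T → F:  a + a * ( ( F ) + T )
Step 15: the leftmost non-terminal is F; apply F → a:  a + a * ( ( a ) + T )
Step 16: the leftmost non-terminal is T; apply T → F:  a + a * ( ( a ) + F )
Step 17: the leftmost non-terminal is F; apply F → a:  a + a * ( ( a ) + a )

Final answer: E ⇒ E + T ⇒ T + T ⇒ F + T ⇒ a + T ⇒ a + T * F ⇒ a + F * F ⇒ a + a * F ⇒ a + a * ( E ) ⇒ a + a * ( E + T ) ⇒ a + a * ( T + T ) ⇒ a + a * ( F + T ) ⇒ a + a * ( ( E ) + T ) ⇒ a + a * ( ( T ) + T ) ⇒ a + a * ( ( F ) + T ) ⇒ a + a * ( ( a ) + T ) ⇒ a + a * ( ( a ) + F ) ⇒ a + a * ( ( a ) + a )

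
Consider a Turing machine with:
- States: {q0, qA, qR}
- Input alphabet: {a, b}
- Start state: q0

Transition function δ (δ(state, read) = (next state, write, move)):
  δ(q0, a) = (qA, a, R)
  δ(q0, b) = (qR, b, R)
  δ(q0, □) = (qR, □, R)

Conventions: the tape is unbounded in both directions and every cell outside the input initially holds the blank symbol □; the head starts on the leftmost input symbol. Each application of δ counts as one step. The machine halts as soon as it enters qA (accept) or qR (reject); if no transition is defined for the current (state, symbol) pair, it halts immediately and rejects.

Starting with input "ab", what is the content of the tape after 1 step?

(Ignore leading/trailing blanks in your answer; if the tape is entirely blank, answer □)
Step 0: [q0]ab (head at position 0)
Step 1: δ(q0, a) = (qA, a, R)  ⊢  a[qA]b (head at position 1)
Tape after 1 step (ignoring surrounding blanks): ab

Final answer: Tape: ab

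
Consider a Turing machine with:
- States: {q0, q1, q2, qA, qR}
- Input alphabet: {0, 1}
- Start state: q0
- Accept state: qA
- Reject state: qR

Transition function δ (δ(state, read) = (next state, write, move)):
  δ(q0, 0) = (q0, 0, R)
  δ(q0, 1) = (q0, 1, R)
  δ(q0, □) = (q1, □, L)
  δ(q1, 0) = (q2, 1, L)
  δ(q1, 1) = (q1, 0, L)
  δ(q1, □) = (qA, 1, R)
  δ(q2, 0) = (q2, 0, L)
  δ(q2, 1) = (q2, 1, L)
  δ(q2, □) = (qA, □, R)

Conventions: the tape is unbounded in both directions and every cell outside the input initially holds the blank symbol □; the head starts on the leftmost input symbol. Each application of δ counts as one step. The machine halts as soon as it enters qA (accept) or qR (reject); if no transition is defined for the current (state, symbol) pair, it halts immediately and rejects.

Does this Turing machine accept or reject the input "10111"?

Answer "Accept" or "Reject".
Step 0: [q0]10111 (head at position 0)
Step 1: δ(q0, 1) = (q0, 1, R)  ⊢  1[q0]0111 (head at position 1)
Step 2: δ(q0, 0) = (q0, 0, R)  ⊢  10[q0]111 (head at position 2)
Step 3: δ(q0, 1) = (q0, 1, R)  ⊢  101[q0]11 (head at position 3)
Step 4: δ(q0, 1) = (q0, 1, R)  ⊢  1011[q0]1 (head at position 4)
Step 5: δ(q0, 1) = (q0, 1, R)  ⊢  10111[q0]□ (head at position 5)
Step 6: δ(q0, □) = (q1, □, L)  ⊢  1011[q1]1□ (head at position 4)
Step 7: δ(q1, 1) = (q1, 0, L)  ⊢  101[q1]10□ (head at position 3)
Step 8: δ(q1, 1) = (q1, 0, L)  ⊢  10[q1]100□ (head at position 2)
Step 9: δ(q1, 1) = (q1, 0, L)  ⊢  1[q1]0000□ (head at position 1)
Step 10: δ(q1, 0) = (q2, 1, L)  ⊢  [q2]11000□ (head at position 0)
Step 11: δ(q2, 1) = (q2, 1, L)  ⊢  [q2]□11000□ (head at position -1)
Step 12: δ(q2, □) = (qA, □, R)  ⊢  □[qA]11000□ (head at position 0)
The machine is in qA, so it halts and accepts.

Final answer: Accept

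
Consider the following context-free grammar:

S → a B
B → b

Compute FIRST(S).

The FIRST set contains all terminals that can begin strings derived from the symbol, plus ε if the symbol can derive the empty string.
S has the single production S → a B, whose right-hand side begins with the terminal a. So FIRST(S) = {a}.

Final answer: {a}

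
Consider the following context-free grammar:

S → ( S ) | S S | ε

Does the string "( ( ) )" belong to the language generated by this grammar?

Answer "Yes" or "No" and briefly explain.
A derivation exists: S ⇒ ( S ) ⇒ ( ( S ) ) ⇒ ( ( ) ) (using S → ( S ) twice, then S → ε).

Final answer: Yes - a valid derivation exists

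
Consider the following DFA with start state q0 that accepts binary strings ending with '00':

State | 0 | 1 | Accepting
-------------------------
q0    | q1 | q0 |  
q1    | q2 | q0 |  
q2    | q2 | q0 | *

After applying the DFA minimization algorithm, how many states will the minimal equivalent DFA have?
All 3 states are reachable from q0, so none can be removed as unreachable.
Table-filling: first mark every (accepting, non-accepting) pair as distinguishable (accepting: {q2}; non-accepting: {q0, q1}).
Round 1: (q0, q1) on '0' go to q1 and q2, already distinguishable → mark.
Every pair of states is distinguishable, so the DFA is already minimal.
Equivalence classes: {q0}, {q1}, {q2} → 3 states.

Final answer: 3 states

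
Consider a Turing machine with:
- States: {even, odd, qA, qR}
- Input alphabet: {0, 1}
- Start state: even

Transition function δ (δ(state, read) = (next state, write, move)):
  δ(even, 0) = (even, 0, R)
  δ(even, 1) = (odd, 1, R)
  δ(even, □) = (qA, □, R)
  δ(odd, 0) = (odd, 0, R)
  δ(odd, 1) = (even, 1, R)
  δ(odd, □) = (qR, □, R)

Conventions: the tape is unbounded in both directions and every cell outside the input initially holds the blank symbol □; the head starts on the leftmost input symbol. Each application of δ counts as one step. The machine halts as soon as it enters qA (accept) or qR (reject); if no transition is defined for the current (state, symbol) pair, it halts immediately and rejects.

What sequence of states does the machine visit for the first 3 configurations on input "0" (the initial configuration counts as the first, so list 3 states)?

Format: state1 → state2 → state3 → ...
Step 0: [even]0 (head at position 0)
Step 1: δ(even, 0) = (even, 0, R)  ⊢  0[even]□ (head at position 1)
Step 2: δ(even, □) = (qA, □, R)  ⊢  0□[qA]□ (head at position 2)
Reading off the states of these 3 configurations: even → even → qA

Final answer: even → even → qA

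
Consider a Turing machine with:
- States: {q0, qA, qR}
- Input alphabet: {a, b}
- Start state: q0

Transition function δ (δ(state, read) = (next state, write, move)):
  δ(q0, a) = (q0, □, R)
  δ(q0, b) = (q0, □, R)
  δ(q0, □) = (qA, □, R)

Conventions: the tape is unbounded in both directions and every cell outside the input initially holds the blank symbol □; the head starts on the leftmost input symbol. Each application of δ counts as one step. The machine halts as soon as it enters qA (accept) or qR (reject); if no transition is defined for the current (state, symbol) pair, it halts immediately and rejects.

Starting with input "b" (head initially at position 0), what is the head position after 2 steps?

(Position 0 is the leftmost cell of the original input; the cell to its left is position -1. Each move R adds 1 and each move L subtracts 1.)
Step 0: [q0]b (head at position 0)
Step 1: δ(q0, b) = (q0, □, R)  ⊢  □[q0]□ (head at position 1)
Step 2: δ(q0, □) = (qA, □, R)  ⊢  □□[qA]□ (head at position 2)
Head position after 2 steps: 2

Final answer: Position 2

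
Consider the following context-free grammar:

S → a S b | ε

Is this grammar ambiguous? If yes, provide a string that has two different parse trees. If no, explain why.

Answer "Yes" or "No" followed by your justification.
At every step exactly one production applies: if the remaining string to generate is non-empty it starts with a and ends with b, forcing S → a S b; if it is empty, S → ε is forced. Hence each string a^n b^n has exactly one derivation (S → a S b applied n times, then S → ε) and one parse tree.

Final answer: No - the grammar is unambiguous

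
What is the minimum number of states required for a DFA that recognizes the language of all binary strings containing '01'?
Language: binary strings containing '01'
Lower bound (Myhill–Nerode): the prefixes ε, 0, 01 are pairwise distinguishable:
  ε vs 01: suffix ε distinguishes them (ε is rejected, 01 is accepted)
  0 vs 01: suffix ε distinguishes them (0 is rejected, 01 is accepted)
  ε vs 0: suffix 1 distinguishes them (ε·1 = 1 is rejected, 0·1 = 01 is accepted)
So any DFA needs at least 3 states.
Upper bound: a DFA with 3 states exists (one state per class above: 'no progress', 'last symbol 0', and 'seen 01' (accepting sink)).
Minimum states: 3

Final answer: 3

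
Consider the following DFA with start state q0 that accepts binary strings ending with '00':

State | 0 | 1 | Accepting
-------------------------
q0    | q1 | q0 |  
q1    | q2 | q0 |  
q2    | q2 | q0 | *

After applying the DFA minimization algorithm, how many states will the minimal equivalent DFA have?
All 3 states are reachable from q0, so none can be removed as unreachable.
Table-filling: first mark every (accepting, non-accepting) pair as distinguishable (accepting: {q2}; non-accepting: {q0, q1}).
Round 1: (q0, q1) on '0' go to q1 and q2, already distinguishable → mark.
Every pair of states is distinguishable, so the DFA is already minimal.
Equivalence classes: {q0}, {q1}, {q2} → 3 states.

Final answer: 3 states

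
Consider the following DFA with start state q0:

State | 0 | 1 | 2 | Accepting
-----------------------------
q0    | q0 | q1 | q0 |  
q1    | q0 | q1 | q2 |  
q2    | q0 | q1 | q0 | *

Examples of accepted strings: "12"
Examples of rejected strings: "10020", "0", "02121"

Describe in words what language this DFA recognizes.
strings over {0,1,2} ending with '12'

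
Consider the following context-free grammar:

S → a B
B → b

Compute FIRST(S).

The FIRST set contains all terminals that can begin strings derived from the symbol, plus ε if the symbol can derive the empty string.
S has the single production S → a B, whose right-hand side begins with the terminal a. So FIRST(S) = {a}.

Final answer: {a}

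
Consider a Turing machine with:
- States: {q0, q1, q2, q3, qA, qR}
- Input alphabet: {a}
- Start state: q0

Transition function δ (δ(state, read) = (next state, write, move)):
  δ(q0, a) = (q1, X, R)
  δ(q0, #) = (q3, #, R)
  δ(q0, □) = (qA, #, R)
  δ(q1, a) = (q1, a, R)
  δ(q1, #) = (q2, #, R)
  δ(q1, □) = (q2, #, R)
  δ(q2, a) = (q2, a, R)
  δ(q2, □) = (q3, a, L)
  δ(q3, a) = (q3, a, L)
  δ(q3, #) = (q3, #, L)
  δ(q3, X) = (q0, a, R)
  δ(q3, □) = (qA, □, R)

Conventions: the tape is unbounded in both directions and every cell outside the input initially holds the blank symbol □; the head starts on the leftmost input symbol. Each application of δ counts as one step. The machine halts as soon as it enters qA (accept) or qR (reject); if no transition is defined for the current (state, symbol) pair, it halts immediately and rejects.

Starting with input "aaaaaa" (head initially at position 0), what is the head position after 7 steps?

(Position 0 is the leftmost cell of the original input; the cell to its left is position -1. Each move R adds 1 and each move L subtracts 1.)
Step 0: [q0]aaaaaa (head at position 0)
Step 1: δ(q0, a) = (q1, X, R)  ⊢  X[q1]aaaaa (head at position 1)
Step 2: δ(q1, a) = (q1, a, R)  ⊢  Xa[q1]aaaa (head at position 2)
Step 3: δ(q1, a) = (q1, a, R)  ⊢  Xaa[q1]aaa (head at position 3)
Step 4: δ(q1, a) = (q1, a, R)  ⊢  Xaaa[q1]aa (head at position 4)
Step 5: δ(q1, a) = (q1, a, R)  ⊢  Xaaaa[q1]a (head at position 5)
Step 6: δ(q1, a) = (q1, a, R)  ⊢  Xaaaaa[q1]□ (head at position 6)
Step 7: δ(q1, □) = (q2, #, R)  ⊢  Xaaaaa#[q2]□ (head at position 7)
Head position after 7 steps: 7

Final answer: Position 7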